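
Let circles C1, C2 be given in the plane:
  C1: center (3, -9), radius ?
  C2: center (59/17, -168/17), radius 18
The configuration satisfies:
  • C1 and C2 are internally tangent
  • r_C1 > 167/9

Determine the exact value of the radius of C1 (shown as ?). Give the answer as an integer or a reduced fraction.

1. [int C1,C2]  r_C1² − 36r_C1 + 323 = 0  ⇒  r_C1 = 17 or 19
2. given r_C1 > 167/9: keep 19

19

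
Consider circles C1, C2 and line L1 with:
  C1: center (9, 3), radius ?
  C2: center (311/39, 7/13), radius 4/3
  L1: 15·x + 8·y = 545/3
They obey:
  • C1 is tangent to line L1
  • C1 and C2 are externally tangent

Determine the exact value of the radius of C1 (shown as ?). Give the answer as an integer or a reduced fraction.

4/3

1. [C1‖L1]  r_C1² − 16/9 = 0  ⇒  r_C1 = 4/3 (r>0 drops 1)
2. [ext C1·C2]  r_C1² + (8/3)r_C1 − 16/3 = 0  ⇒  r_C1 = 4/3 (r>0 drops 1)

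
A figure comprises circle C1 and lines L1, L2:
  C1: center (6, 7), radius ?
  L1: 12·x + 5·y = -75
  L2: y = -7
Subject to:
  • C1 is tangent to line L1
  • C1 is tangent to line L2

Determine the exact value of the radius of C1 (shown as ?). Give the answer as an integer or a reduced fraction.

1. [C1‖L1]  r_C1² − 196 = 0  ⇒  r_C1 = 14 (r>0 drops 1)
2. [C1‖L2]  r_C1² − 196 = 0  ⇒  r_C1 = 14 (r>0 drops 1)

14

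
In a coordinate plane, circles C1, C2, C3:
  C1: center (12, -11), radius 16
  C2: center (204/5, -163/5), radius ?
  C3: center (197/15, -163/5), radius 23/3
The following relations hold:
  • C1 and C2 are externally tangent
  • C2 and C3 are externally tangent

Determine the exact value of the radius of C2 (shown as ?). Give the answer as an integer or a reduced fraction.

20

1. [ext C1·C2]  r_C2² + 32r_C2 − 1040 = 0  ⇒  r_C2 = 20 (r>0 drops 1)
2. [ext C2·C3]  r_C2² + (46/3)r_C2 − 2120/3 = 0  ⇒  r_C2 = 20 (r>0 drops 1)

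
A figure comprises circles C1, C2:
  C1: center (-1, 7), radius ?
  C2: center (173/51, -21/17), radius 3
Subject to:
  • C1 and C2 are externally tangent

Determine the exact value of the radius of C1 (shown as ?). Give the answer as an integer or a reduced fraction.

19/3

1. [ext C1·C2]  r_C1² + 6r_C1 − 703/9 = 0  ⇒  r_C1 = 19/3 (r>0 drops 1)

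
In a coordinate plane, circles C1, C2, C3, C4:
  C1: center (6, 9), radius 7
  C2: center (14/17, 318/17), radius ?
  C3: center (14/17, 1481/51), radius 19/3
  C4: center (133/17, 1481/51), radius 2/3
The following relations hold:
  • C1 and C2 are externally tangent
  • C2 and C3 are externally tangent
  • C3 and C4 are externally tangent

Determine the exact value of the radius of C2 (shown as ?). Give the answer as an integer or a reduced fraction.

1. [ext C1·C2]  r_C2² + 14r_C2 − 72 = 0  ⇒  r_C2 = 4 (r>0 drops 1)
2. [ext C2·C3]  r_C2² + (38/3)r_C2 − 200/3 = 0  ⇒  r_C2 = 4 (r>0 drops 1)

4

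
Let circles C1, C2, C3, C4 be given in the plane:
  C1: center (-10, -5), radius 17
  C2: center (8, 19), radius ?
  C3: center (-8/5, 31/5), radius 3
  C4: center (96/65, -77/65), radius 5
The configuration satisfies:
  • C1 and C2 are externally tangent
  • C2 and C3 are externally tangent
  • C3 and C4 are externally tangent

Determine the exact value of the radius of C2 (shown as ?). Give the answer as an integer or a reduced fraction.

13

1. [ext C1·C2]  r_C2² + 34r_C2 − 611 = 0  ⇒  r_C2 = 13 (r>0 drops 1)
2. [ext C2·C3]  r_C2² + 6r_C2 − 247 = 0  ⇒  r_C2 = 13 (r>0 drops 1)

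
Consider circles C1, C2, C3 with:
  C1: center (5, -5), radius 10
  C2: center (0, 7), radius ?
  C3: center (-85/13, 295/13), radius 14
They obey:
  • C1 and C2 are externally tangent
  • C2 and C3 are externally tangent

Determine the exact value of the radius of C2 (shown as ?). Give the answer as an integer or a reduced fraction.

3

1. [ext C1·C2]  r_C2² + 20r_C2 − 69 = 0  ⇒  r_C2 = 3 (r>0 drops 1)
2. [ext C2·C3]  r_C2² + 28r_C2 − 93 = 0  ⇒  r_C2 = 3 (r>0 drops 1)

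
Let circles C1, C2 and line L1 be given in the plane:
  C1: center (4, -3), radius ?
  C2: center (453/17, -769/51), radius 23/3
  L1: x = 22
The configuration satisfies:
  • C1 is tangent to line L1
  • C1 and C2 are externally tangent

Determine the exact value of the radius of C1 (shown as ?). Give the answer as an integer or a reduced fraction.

1. [C1‖L1]  r_C1² − 324 = 0  ⇒  r_C1 = 18 (r>0 drops 1)
2. [ext C1·C2]  r_C1² + (46/3)r_C1 − 600 = 0  ⇒  r_C1 = 18 (r>0 drops 1)

18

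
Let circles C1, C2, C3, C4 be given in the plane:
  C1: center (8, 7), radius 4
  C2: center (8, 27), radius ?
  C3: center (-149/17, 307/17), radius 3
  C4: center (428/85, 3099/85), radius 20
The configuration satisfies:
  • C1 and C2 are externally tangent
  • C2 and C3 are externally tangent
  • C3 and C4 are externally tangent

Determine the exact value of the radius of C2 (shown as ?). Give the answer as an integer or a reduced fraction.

1. [ext C1·C2]  r_C2² + 8r_C2 − 384 = 0  ⇒  r_C2 = 16 (r>0 drops 1)
2. [ext C2·C3]  r_C2² + 6r_C2 − 352 = 0  ⇒  r_C2 = 16 (r>0 drops 1)

16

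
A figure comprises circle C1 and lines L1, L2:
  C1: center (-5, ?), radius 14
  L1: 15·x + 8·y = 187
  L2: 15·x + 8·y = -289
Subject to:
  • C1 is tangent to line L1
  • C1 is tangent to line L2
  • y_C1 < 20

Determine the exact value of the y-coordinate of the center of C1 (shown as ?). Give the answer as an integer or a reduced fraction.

1. [C1‖L1]  y_C1² − (131/2)y_C1 + 375/2 = 0  ⇒  y_C1 = 3 or 125/2
2. [C1‖L2]  y_C1² + (107/2)y_C1 − 339/2 = 0  ⇒  y_C1 = -113/2 or 3

3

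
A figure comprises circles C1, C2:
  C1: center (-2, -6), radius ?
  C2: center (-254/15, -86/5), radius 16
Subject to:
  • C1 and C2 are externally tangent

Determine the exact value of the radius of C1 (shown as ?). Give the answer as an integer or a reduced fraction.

1. [ext C1·C2]  r_C1² + 32r_C1 − 832/9 = 0  ⇒  r_C1 = 8/3 (r>0 drops 1)

8/3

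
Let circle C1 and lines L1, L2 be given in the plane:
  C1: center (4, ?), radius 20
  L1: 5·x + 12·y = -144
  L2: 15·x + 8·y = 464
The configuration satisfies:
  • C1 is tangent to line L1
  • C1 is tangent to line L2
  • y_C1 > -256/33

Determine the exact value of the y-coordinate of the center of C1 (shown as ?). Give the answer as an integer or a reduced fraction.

8

1. [C1‖L1]  y_C1² + (82/3)y_C1 − 848/3 = 0  ⇒  y_C1 = -106/3 or 8
2. [C1‖L2]  y_C1² − 101y_C1 + 744 = 0  ⇒  y_C1 = 8 or 93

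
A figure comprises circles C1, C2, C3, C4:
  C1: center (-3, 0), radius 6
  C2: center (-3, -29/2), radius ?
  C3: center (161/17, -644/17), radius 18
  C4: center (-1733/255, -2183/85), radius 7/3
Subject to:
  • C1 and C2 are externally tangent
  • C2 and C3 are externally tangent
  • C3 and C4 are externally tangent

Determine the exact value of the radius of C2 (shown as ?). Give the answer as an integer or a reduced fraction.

17/2

1. [ext C1·C2]  r_C2² + 12r_C2 − 697/4 = 0  ⇒  r_C2 = 17/2 (r>0 drops 1)
2. [ext C2·C3]  r_C2² + 36r_C2 − 1513/4 = 0  ⇒  r_C2 = 17/2 (r>0 drops 1)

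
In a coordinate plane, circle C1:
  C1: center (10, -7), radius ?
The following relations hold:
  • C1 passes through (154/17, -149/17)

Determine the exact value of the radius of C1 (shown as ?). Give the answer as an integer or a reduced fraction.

1. [C1∋P]  r_C1² − 4 = 0  ⇒  r_C1 = 2 (r>0 drops 1)

2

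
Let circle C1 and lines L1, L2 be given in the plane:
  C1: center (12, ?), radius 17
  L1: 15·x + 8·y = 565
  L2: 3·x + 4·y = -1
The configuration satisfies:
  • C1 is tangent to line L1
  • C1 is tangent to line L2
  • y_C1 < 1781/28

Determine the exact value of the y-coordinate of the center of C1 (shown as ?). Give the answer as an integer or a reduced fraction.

12

1. [C1‖L1]  y_C1² − (385/4)y_C1 + 1011 = 0  ⇒  y_C1 = 12 or 337/4
2. [C1‖L2]  y_C1² + (37/2)y_C1 − 366 = 0  ⇒  y_C1 = -61/2 or 12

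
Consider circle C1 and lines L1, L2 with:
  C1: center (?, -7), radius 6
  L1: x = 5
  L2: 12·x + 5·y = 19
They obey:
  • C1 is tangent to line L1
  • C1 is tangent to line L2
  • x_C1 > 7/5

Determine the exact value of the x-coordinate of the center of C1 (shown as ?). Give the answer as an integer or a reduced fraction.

1. [C1‖L1]  x_C1² − 10x_C1 − 11 = 0  ⇒  x_C1 = -1 or 11
2. [C1‖L2]  x_C1² − 9x_C1 − 22 = 0  ⇒  x_C1 = -2 or 11

11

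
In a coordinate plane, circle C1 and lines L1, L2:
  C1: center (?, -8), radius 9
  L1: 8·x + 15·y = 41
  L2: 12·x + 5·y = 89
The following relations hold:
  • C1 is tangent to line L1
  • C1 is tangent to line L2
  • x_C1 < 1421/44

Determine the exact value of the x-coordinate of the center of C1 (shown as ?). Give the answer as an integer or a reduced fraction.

1. [C1‖L1]  x_C1² − (161/4)x_C1 + 157/4 = 0  ⇒  x_C1 = 1 or 157/4
2. [C1‖L2]  x_C1² − (43/2)x_C1 + 41/2 = 0  ⇒  x_C1 = 1 or 41/2

1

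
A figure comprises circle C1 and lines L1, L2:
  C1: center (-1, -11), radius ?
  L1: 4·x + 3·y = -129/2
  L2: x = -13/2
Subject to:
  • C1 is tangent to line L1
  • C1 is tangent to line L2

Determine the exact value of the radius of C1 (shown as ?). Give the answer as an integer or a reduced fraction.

11/2

1. [C1‖L1]  r_C1² − 121/4 = 0  ⇒  r_C1 = 11/2 (r>0 drops 1)
2. [C1‖L2]  r_C1² − 121/4 = 0  ⇒  r_C1 = 11/2 (r>0 drops 1)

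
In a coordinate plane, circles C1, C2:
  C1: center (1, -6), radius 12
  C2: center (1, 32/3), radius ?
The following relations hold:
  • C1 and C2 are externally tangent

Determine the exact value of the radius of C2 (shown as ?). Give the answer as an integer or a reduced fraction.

1. [ext C1·C2]  r_C2² + 24r_C2 − 1204/9 = 0  ⇒  r_C2 = 14/3 (r>0 drops 1)

14/3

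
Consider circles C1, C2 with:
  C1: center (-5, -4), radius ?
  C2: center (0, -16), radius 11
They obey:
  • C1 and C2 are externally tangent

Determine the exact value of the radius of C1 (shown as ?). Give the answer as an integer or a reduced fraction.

2

1. [ext C1·C2]  r_C1² + 22r_C1 − 48 = 0  ⇒  r_C1 = 2 (r>0 drops 1)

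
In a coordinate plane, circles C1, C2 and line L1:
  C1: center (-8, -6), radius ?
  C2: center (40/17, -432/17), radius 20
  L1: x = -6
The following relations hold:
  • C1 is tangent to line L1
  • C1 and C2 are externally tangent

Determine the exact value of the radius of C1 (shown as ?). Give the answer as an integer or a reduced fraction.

1. [C1‖L1]  r_C1² − 4 = 0  ⇒  r_C1 = 2 (r>0 drops 1)
2. [ext C1·C2]  r_C1² + 40r_C1 − 84 = 0  ⇒  r_C1 = 2 (r>0 drops 1)

2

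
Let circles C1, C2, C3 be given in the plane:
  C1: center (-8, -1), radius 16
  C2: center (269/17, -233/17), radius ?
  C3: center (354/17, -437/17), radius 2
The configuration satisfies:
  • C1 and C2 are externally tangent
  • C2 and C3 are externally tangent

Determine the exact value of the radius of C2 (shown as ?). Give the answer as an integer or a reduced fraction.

11

1. [ext C1·C2]  r_C2² + 32r_C2 − 473 = 0  ⇒  r_C2 = 11 (r>0 drops 1)
2. [ext C2·C3]  r_C2² + 4r_C2 − 165 = 0  ⇒  r_C2 = 11 (r>0 drops 1)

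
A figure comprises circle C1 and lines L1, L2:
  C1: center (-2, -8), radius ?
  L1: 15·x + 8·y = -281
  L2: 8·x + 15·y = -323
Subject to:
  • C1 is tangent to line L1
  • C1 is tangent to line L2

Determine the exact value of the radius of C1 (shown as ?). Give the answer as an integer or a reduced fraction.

11

1. [C1‖L1]  r_C1² − 121 = 0  ⇒  r_C1 = 11 (r>0 drops 1)
2. [C1‖L2]  r_C1² − 121 = 0  ⇒  r_C1 = 11 (r>0 drops 1)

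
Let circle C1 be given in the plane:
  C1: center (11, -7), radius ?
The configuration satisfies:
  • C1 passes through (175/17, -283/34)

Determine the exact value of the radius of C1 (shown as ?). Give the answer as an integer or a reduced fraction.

3/2

1. [C1∋P]  r_C1² − 9/4 = 0  ⇒  r_C1 = 3/2 (r>0 drops 1)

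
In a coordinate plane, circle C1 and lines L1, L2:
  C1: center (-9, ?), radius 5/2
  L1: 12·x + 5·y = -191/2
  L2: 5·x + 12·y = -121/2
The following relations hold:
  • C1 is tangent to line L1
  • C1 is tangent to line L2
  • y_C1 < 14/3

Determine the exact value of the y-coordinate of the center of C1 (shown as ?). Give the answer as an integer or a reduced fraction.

-4

1. [C1‖L1]  y_C1² − 5y_C1 − 36 = 0  ⇒  y_C1 = -4 or 9
2. [C1‖L2]  y_C1² + (31/12)y_C1 − 17/3 = 0  ⇒  y_C1 = -4 or 17/12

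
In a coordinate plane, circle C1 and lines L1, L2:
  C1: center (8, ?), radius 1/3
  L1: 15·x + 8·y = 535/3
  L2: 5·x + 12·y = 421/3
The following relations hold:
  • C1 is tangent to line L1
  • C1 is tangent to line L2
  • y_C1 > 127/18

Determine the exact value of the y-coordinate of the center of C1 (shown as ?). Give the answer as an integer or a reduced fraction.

8

1. [C1‖L1]  y_C1² − (175/12)y_C1 + 158/3 = 0  ⇒  y_C1 = 79/12 or 8
2. [C1‖L2]  y_C1² − (301/18)y_C1 + 628/9 = 0  ⇒  y_C1 = 8 or 157/18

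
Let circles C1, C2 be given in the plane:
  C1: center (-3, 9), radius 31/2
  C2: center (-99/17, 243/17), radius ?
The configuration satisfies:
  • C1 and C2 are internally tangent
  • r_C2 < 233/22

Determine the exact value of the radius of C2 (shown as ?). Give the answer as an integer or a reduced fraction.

1. [int C1,C2]  r_C2² − 31r_C2 + 817/4 = 0  ⇒  r_C2 = 19/2 or 43/2
2. given r_C2 < 233/22: keep 19/2

19/2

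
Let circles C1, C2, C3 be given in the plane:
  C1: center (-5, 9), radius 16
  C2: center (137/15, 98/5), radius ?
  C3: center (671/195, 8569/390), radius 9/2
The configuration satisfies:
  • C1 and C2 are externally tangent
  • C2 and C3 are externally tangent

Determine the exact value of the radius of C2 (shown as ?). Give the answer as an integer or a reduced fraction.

1. [ext C1·C2]  r_C2² + 32r_C2 − 505/9 = 0  ⇒  r_C2 = 5/3 (r>0 drops 1)
2. [ext C2·C3]  r_C2² + 9r_C2 − 160/9 = 0  ⇒  r_C2 = 5/3 (r>0 drops 1)

5/3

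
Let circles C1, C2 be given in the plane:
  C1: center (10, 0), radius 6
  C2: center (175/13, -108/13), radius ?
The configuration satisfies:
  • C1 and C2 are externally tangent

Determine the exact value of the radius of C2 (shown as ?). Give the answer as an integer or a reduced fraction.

3

1. [ext C1·C2]  r_C2² + 12r_C2 − 45 = 0  ⇒  r_C2 = 3 (r>0 drops 1)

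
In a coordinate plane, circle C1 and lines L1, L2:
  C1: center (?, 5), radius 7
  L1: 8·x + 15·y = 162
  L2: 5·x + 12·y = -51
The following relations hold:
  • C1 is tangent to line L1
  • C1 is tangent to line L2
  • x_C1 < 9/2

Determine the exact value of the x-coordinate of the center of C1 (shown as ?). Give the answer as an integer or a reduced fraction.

-4

1. [C1‖L1]  x_C1² − (87/4)x_C1 − 103 = 0  ⇒  x_C1 = -4 or 103/4
2. [C1‖L2]  x_C1² + (222/5)x_C1 + 808/5 = 0  ⇒  x_C1 = -202/5 or -4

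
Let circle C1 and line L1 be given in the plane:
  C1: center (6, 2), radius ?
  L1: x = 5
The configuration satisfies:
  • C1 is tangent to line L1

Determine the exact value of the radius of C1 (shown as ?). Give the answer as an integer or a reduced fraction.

1. [C1‖L1]  r_C1² − 1 = 0  ⇒  r_C1 = 1 (r>0 drops 1)

1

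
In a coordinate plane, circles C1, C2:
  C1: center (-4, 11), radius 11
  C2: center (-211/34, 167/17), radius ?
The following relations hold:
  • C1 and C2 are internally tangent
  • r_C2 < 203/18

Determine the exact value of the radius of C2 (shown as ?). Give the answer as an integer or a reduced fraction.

1. [int C1,C2]  r_C2² − 22r_C2 + 459/4 = 0  ⇒  r_C2 = 17/2 or 27/2
2. given r_C2 < 203/18: keep 17/2

17/2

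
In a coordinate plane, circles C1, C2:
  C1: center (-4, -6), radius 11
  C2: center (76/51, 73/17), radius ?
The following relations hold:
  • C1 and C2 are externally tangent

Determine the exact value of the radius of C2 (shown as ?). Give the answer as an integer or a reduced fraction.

1. [ext C1·C2]  r_C2² + 22r_C2 − 136/9 = 0  ⇒  r_C2 = 2/3 (r>0 drops 1)

2/3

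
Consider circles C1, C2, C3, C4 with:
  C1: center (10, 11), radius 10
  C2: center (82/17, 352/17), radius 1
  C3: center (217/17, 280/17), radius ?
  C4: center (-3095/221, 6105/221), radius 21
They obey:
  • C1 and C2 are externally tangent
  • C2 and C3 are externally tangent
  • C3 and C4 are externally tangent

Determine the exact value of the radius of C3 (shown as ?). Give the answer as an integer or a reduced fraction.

8

1. [ext C2·C3]  r_C3² + 2r_C3 − 80 = 0  ⇒  r_C3 = 8 (r>0 drops 1)
2. [ext C3·C4]  r_C3² + 42r_C3 − 400 = 0  ⇒  r_C3 = 8 (r>0 drops 1)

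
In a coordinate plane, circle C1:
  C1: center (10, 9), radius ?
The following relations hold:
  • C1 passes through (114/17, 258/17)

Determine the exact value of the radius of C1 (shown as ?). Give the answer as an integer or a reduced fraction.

7

1. [C1∋P]  r_C1² − 49 = 0  ⇒  r_C1 = 7 (r>0 drops 1)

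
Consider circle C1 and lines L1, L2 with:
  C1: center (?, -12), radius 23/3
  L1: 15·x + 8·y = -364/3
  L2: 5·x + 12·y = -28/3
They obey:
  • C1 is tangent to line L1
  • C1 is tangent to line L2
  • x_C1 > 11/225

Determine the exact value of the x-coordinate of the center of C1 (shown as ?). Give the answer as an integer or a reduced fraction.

1. [C1‖L1]  x_C1² + (152/45)x_C1 − 3269/45 = 0  ⇒  x_C1 = -467/45 or 7
2. [C1‖L2]  x_C1² − (808/15)x_C1 + 4921/15 = 0  ⇒  x_C1 = 7 or 703/15

7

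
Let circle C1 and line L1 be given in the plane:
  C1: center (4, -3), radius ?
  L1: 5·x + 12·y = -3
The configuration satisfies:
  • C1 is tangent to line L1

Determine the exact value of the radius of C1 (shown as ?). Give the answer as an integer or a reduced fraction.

1

1. [C1‖L1]  r_C1² − 1 = 0  ⇒  r_C1 = 1 (r>0 drops 1)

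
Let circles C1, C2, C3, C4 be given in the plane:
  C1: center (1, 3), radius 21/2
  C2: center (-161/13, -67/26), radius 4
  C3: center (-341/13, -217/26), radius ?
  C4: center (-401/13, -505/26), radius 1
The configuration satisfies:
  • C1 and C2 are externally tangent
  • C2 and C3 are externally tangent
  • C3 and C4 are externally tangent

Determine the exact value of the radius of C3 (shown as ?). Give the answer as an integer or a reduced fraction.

1. [ext C2·C3]  r_C3² + 8r_C3 − 209 = 0  ⇒  r_C3 = 11 (r>0 drops 1)
2. [ext C3·C4]  r_C3² + 2r_C3 − 143 = 0  ⇒  r_C3 = 11 (r>0 drops 1)

11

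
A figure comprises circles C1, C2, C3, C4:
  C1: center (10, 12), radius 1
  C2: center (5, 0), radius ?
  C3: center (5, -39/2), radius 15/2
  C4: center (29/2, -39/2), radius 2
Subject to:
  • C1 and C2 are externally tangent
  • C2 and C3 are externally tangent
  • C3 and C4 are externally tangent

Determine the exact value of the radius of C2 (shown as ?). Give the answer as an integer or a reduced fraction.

1. [ext C1·C2]  r_C2² + 2r_C2 − 168 = 0  ⇒  r_C2 = 12 (r>0 drops 1)
2. [ext C2·C3]  r_C2² + 15r_C2 − 324 = 0  ⇒  r_C2 = 12 (r>0 drops 1)

12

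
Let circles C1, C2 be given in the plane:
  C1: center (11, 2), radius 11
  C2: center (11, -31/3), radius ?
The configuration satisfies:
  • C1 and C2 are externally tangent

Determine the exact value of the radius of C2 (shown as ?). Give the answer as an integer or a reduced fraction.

1. [ext C1·C2]  r_C2² + 22r_C2 − 280/9 = 0  ⇒  r_C2 = 4/3 (r>0 drops 1)

4/3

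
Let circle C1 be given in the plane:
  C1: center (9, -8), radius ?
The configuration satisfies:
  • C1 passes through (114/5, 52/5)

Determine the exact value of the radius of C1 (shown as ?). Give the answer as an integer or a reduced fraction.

23

1. [C1∋P]  r_C1² − 529 = 0  ⇒  r_C1 = 23 (r>0 drops 1)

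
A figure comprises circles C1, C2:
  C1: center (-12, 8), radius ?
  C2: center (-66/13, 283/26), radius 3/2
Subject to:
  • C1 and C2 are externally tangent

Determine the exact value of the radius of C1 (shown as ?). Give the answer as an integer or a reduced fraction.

6

1. [ext C1·C2]  r_C1² + 3r_C1 − 54 = 0  ⇒  r_C1 = 6 (r>0 drops 1)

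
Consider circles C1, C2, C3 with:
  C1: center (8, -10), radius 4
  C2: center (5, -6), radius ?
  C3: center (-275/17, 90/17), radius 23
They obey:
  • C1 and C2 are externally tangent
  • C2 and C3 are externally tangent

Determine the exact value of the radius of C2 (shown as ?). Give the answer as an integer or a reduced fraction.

1

1. [ext C1·C2]  r_C2² + 8r_C2 − 9 = 0  ⇒  r_C2 = 1 (r>0 drops 1)
2. [ext C2·C3]  r_C2² + 46r_C2 − 47 = 0  ⇒  r_C2 = 1 (r>0 drops 1)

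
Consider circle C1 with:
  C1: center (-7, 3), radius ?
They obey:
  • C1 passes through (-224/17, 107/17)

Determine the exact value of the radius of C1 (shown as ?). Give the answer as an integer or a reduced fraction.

1. [C1∋P]  r_C1² − 49 = 0  ⇒  r_C1 = 7 (r>0 drops 1)

7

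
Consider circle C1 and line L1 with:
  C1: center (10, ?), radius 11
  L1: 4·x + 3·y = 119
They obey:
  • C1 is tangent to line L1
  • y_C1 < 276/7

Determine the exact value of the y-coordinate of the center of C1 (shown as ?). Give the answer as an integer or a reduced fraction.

8

1. [C1‖L1]  y_C1² − (158/3)y_C1 + 1072/3 = 0  ⇒  y_C1 = 8 or 134/3
2. given y_C1 < 276/7: keep 8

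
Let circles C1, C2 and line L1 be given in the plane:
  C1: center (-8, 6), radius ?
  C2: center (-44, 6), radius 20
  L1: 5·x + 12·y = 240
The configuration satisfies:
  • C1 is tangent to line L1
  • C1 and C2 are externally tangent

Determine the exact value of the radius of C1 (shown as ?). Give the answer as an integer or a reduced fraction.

1. [C1‖L1]  r_C1² − 256 = 0  ⇒  r_C1 = 16 (r>0 drops 1)
2. [ext C1·C2]  r_C1² + 40r_C1 − 896 = 0  ⇒  r_C1 = 16 (r>0 drops 1)

16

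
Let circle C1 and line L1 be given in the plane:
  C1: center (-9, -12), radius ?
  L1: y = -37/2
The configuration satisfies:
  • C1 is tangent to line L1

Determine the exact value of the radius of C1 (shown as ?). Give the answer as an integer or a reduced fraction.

1. [C1‖L1]  r_C1² − 169/4 = 0  ⇒  r_C1 = 13/2 (r>0 drops 1)

13/2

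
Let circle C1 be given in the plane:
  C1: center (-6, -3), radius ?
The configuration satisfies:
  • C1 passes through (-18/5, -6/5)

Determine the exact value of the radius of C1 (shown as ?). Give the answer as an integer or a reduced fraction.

3

1. [C1∋P]  r_C1² − 9 = 0  ⇒  r_C1 = 3 (r>0 drops 1)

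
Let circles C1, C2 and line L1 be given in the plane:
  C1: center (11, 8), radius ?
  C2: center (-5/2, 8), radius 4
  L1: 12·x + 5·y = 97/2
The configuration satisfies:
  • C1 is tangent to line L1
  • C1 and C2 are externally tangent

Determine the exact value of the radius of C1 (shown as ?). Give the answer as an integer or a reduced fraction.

1. [C1‖L1]  r_C1² − 361/4 = 0  ⇒  r_C1 = 19/2 (r>0 drops 1)
2. [ext C1·C2]  r_C1² + 8r_C1 − 665/4 = 0  ⇒  r_C1 = 19/2 (r>0 drops 1)

19/2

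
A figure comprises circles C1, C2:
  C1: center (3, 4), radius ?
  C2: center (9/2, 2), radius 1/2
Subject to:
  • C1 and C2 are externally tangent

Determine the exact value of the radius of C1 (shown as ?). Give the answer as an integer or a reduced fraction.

1. [ext C1·C2]  r_C1² + 1r_C1 − 6 = 0  ⇒  r_C1 = 2 (r>0 drops 1)

2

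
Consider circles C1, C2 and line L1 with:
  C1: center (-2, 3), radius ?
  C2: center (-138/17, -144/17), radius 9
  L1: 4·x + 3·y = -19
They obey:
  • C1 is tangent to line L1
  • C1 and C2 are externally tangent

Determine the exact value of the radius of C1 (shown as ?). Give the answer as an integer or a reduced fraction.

1. [C1‖L1]  r_C1² − 16 = 0  ⇒  r_C1 = 4 (r>0 drops 1)
2. [ext C1·C2]  r_C1² + 18r_C1 − 88 = 0  ⇒  r_C1 = 4 (r>0 drops 1)

4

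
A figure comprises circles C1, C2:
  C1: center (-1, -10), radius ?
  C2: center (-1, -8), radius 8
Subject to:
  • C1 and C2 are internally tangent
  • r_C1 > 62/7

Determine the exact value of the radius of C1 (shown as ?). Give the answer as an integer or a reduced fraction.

10

1. [int C1,C2]  r_C1² − 16r_C1 + 60 = 0  ⇒  r_C1 = 6 or 10
2. given r_C1 > 62/7: keep 10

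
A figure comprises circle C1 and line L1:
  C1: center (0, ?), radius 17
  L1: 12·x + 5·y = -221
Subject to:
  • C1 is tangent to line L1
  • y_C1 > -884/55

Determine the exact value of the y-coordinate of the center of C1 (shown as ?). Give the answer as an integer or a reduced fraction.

0

1. [C1‖L1]  y_C1² + (442/5)y_C1 = 0  ⇒  y_C1 = -442/5 or 0
2. given y_C1 > -884/55: keep 0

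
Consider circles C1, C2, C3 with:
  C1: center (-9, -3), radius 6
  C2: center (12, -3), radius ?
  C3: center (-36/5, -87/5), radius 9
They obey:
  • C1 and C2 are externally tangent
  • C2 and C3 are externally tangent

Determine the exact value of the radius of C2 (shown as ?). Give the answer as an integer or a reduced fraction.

15

1. [ext C1·C2]  r_C2² + 12r_C2 − 405 = 0  ⇒  r_C2 = 15 (r>0 drops 1)
2. [ext C2·C3]  r_C2² + 18r_C2 − 495 = 0  ⇒  r_C2 = 15 (r>0 drops 1)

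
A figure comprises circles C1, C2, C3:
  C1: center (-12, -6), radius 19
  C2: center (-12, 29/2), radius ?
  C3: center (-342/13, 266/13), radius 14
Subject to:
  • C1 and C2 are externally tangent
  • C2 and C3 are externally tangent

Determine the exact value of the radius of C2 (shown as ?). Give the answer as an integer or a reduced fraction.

1. [ext C1·C2]  r_C2² + 38r_C2 − 237/4 = 0  ⇒  r_C2 = 3/2 (r>0 drops 1)
2. [ext C2·C3]  r_C2² + 28r_C2 − 177/4 = 0  ⇒  r_C2 = 3/2 (r>0 drops 1)

3/2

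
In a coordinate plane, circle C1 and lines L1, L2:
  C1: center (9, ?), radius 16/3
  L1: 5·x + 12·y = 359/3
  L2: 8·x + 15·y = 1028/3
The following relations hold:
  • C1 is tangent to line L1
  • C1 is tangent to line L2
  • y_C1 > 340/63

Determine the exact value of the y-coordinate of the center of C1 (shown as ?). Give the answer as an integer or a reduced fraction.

12

1. [C1‖L1]  y_C1² − (112/9)y_C1 + 16/3 = 0  ⇒  y_C1 = 4/9 or 12
2. [C1‖L2]  y_C1² − (1624/45)y_C1 + 4336/15 = 0  ⇒  y_C1 = 12 or 1084/45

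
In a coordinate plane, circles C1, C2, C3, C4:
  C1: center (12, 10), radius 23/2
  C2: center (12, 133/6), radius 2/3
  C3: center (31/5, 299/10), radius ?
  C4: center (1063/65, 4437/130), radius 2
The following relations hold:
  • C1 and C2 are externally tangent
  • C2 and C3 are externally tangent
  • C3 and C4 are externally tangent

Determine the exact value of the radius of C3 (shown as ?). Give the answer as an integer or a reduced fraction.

9

1. [ext C2·C3]  r_C3² + (4/3)r_C3 − 93 = 0  ⇒  r_C3 = 9 (r>0 drops 1)
2. [ext C3·C4]  r_C3² + 4r_C3 − 117 = 0  ⇒  r_C3 = 9 (r>0 drops 1)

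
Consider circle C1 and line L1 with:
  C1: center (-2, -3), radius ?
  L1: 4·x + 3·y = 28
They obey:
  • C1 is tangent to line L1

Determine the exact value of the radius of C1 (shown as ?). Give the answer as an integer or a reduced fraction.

9

1. [C1‖L1]  r_C1² − 81 = 0  ⇒  r_C1 = 9 (r>0 drops 1)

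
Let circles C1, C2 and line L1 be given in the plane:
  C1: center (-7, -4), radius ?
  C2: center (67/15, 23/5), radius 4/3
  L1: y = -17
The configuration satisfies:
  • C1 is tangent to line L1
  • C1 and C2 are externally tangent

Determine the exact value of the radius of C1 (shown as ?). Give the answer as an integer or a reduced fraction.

1. [C1‖L1]  r_C1² − 169 = 0  ⇒  r_C1 = 13 (r>0 drops 1)
2. [ext C1·C2]  r_C1² + (8/3)r_C1 − 611/3 = 0  ⇒  r_C1 = 13 (r>0 drops 1)

13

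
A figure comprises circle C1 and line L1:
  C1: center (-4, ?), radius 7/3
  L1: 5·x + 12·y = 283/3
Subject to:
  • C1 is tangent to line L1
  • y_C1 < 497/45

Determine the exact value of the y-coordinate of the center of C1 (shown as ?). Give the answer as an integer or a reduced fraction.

7

1. [C1‖L1]  y_C1² − (343/18)y_C1 + 1519/18 = 0  ⇒  y_C1 = 7 or 217/18
2. given y_C1 < 497/45: keep 7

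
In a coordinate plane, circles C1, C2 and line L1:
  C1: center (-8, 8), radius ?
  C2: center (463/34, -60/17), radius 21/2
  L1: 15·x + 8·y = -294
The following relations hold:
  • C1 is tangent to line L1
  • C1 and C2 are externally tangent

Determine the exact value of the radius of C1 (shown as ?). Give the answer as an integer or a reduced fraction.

14

1. [C1‖L1]  r_C1² − 196 = 0  ⇒  r_C1 = 14 (r>0 drops 1)
2. [ext C1·C2]  r_C1² + 21r_C1 − 490 = 0  ⇒  r_C1 = 14 (r>0 drops 1)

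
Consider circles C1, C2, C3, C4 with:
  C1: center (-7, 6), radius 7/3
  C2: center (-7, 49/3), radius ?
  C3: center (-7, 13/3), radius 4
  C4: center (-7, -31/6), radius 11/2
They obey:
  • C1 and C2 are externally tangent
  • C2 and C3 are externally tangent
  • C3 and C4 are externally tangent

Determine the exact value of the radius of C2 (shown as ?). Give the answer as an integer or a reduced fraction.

1. [ext C1·C2]  r_C2² + (14/3)r_C2 − 304/3 = 0  ⇒  r_C2 = 8 (r>0 drops 1)
2. [ext C2·C3]  r_C2² + 8r_C2 − 128 = 0  ⇒  r_C2 = 8 (r>0 drops 1)

8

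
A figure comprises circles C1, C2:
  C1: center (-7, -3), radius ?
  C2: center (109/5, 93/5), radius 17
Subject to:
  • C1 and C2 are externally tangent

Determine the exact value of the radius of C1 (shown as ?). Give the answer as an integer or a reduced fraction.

1. [ext C1·C2]  r_C1² + 34r_C1 − 1007 = 0  ⇒  r_C1 = 19 (r>0 drops 1)

19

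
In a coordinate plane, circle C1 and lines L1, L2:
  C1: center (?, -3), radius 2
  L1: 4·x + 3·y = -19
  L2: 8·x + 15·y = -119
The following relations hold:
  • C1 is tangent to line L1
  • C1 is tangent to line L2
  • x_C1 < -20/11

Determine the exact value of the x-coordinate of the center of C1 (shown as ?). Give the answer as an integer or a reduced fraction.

1. [C1‖L1]  x_C1² + 5x_C1 = 0  ⇒  x_C1 = -5 or 0
2. [C1‖L2]  x_C1² + (37/2)x_C1 + 135/2 = 0  ⇒  x_C1 = -27/2 or -5

-5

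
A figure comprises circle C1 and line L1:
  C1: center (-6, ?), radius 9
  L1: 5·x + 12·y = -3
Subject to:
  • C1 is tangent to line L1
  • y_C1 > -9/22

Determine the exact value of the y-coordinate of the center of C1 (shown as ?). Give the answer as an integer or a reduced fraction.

12

1. [C1‖L1]  y_C1² − (9/2)y_C1 − 90 = 0  ⇒  y_C1 = -15/2 or 12
2. given y_C1 > -9/22: keep 12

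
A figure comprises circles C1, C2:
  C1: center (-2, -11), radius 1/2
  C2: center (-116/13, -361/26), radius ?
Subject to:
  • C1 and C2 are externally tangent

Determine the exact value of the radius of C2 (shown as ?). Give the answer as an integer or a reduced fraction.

1. [ext C1·C2]  r_C2² + 1r_C2 − 56 = 0  ⇒  r_C2 = 7 (r>0 drops 1)

7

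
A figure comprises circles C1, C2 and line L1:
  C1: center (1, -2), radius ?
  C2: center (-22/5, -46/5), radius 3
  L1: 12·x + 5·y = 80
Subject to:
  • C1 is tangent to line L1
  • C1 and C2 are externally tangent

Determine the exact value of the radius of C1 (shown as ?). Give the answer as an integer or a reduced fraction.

6

1. [C1‖L1]  r_C1² − 36 = 0  ⇒  r_C1 = 6 (r>0 drops 1)
2. [ext C1·C2]  r_C1² + 6r_C1 − 72 = 0  ⇒  r_C1 = 6 (r>0 drops 1)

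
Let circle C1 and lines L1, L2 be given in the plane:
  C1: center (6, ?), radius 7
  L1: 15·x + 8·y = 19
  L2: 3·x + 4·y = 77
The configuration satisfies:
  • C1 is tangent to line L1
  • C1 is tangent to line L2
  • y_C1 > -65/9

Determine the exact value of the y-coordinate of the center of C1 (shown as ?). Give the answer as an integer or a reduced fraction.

1. [C1‖L1]  y_C1² + (71/4)y_C1 − 285/2 = 0  ⇒  y_C1 = -95/4 or 6
2. [C1‖L2]  y_C1² − (59/2)y_C1 + 141 = 0  ⇒  y_C1 = 6 or 47/2

6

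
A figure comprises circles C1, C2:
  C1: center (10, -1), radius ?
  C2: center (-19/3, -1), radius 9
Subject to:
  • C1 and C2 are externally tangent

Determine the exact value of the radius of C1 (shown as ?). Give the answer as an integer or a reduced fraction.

22/3

1. [ext C1·C2]  r_C1² + 18r_C1 − 1672/9 = 0  ⇒  r_C1 = 22/3 (r>0 drops 1)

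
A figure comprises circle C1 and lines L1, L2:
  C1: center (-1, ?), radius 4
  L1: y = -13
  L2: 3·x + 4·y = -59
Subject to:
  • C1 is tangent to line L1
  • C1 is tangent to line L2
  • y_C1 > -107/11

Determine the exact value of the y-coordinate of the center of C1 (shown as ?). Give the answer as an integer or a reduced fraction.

1. [C1‖L1]  y_C1² + 26y_C1 + 153 = 0  ⇒  y_C1 = -17 or -9
2. [C1‖L2]  y_C1² + 28y_C1 + 171 = 0  ⇒  y_C1 = -19 or -9

-9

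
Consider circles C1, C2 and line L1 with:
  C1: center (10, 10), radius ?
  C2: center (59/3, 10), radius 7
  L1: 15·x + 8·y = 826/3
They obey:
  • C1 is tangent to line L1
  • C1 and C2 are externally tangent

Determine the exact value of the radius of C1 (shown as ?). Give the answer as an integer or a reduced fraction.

8/3

1. [C1‖L1]  r_C1² − 64/9 = 0  ⇒  r_C1 = 8/3 (r>0 drops 1)
2. [ext C1·C2]  r_C1² + 14r_C1 − 400/9 = 0  ⇒  r_C1 = 8/3 (r>0 drops 1)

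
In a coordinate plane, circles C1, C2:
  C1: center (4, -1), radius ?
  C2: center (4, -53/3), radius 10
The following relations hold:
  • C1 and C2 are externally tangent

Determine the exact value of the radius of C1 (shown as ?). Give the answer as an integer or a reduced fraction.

20/3

1. [ext C1·C2]  r_C1² + 20r_C1 − 1600/9 = 0  ⇒  r_C1 = 20/3 (r>0 drops 1)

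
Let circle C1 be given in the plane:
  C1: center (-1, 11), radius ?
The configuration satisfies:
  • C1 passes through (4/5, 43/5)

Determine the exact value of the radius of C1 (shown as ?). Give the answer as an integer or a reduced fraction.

1. [C1∋P]  r_C1² − 9 = 0  ⇒  r_C1 = 3 (r>0 drops 1)

3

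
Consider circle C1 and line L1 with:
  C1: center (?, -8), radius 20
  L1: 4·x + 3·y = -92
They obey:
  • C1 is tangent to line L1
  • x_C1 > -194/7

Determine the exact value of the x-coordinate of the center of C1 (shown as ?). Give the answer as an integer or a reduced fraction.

8

1. [C1‖L1]  x_C1² + 34x_C1 − 336 = 0  ⇒  x_C1 = -42 or 8
2. given x_C1 > -194/7: keep 8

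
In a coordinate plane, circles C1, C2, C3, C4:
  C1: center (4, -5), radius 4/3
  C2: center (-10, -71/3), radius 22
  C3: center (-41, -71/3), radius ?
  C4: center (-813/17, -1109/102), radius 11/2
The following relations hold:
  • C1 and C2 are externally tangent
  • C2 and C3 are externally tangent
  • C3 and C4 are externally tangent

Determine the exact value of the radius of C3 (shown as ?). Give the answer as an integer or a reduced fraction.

1. [ext C2·C3]  r_C3² + 44r_C3 − 477 = 0  ⇒  r_C3 = 9 (r>0 drops 1)
2. [ext C3·C4]  r_C3² + 11r_C3 − 180 = 0  ⇒  r_C3 = 9 (r>0 drops 1)

9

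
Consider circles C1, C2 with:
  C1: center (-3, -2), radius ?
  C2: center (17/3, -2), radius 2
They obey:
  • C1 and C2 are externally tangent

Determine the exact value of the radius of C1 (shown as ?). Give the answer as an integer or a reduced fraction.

1. [ext C1·C2]  r_C1² + 4r_C1 − 640/9 = 0  ⇒  r_C1 = 20/3 (r>0 drops 1)

20/3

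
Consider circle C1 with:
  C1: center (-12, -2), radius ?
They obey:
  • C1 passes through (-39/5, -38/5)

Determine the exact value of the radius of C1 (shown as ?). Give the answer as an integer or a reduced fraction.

1. [C1∋P]  r_C1² − 49 = 0  ⇒  r_C1 = 7 (r>0 drops 1)

7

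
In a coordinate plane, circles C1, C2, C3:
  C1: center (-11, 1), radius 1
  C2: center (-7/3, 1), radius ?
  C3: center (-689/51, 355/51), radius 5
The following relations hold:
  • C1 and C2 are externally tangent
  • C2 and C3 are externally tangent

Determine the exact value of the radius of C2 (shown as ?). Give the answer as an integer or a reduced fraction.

1. [ext C1·C2]  r_C2² + 2r_C2 − 667/9 = 0  ⇒  r_C2 = 23/3 (r>0 drops 1)
2. [ext C2·C3]  r_C2² + 10r_C2 − 1219/9 = 0  ⇒  r_C2 = 23/3 (r>0 drops 1)

23/3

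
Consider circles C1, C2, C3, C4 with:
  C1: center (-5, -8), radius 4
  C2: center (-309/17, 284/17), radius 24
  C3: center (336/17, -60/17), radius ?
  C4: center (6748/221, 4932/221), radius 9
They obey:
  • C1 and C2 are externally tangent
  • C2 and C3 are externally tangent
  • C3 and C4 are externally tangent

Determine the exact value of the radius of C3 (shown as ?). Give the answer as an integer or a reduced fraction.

1. [ext C2·C3]  r_C3² + 48r_C3 − 1273 = 0  ⇒  r_C3 = 19 (r>0 drops 1)
2. [ext C3·C4]  r_C3² + 18r_C3 − 703 = 0  ⇒  r_C3 = 19 (r>0 drops 1)

19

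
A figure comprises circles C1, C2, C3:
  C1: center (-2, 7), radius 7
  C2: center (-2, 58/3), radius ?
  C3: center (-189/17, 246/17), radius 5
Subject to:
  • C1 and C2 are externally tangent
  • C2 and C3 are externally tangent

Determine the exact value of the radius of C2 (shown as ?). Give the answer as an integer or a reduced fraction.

16/3

1. [ext C1·C2]  r_C2² + 14r_C2 − 928/9 = 0  ⇒  r_C2 = 16/3 (r>0 drops 1)
2. [ext C2·C3]  r_C2² + 10r_C2 − 736/9 = 0  ⇒  r_C2 = 16/3 (r>0 drops 1)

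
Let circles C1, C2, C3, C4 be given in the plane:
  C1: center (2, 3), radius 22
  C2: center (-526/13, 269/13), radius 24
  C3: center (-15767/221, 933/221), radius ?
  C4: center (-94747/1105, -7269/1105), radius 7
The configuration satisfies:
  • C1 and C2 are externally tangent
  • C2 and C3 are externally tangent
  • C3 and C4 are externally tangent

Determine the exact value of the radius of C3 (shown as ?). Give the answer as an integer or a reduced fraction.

1. [ext C2·C3]  r_C3² + 48r_C3 − 649 = 0  ⇒  r_C3 = 11 (r>0 drops 1)
2. [ext C3·C4]  r_C3² + 14r_C3 − 275 = 0  ⇒  r_C3 = 11 (r>0 drops 1)

11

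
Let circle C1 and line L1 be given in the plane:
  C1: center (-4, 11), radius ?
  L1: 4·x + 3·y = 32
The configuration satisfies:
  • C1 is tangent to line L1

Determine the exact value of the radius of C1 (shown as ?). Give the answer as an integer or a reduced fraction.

1. [C1‖L1]  r_C1² − 9 = 0  ⇒  r_C1 = 3 (r>0 drops 1)

3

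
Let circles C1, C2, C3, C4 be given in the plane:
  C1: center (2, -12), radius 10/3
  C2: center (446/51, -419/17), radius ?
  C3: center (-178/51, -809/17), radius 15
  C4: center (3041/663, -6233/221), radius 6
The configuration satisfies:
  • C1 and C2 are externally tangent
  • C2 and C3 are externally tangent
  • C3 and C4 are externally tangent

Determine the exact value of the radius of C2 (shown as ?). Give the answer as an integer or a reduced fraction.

1. [ext C1·C2]  r_C2² + (20/3)r_C2 − 583/3 = 0  ⇒  r_C2 = 11 (r>0 drops 1)
2. [ext C2·C3]  r_C2² + 30r_C2 − 451 = 0  ⇒  r_C2 = 11 (r>0 drops 1)

11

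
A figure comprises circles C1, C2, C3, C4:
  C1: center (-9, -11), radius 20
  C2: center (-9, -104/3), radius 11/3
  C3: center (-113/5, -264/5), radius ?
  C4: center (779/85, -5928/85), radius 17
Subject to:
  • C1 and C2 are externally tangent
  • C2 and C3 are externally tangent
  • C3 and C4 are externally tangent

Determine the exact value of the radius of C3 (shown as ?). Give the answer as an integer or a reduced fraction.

19

1. [ext C2·C3]  r_C3² + (22/3)r_C3 − 1501/3 = 0  ⇒  r_C3 = 19 (r>0 drops 1)
2. [ext C3·C4]  r_C3² + 34r_C3 − 1007 = 0  ⇒  r_C3 = 19 (r>0 drops 1)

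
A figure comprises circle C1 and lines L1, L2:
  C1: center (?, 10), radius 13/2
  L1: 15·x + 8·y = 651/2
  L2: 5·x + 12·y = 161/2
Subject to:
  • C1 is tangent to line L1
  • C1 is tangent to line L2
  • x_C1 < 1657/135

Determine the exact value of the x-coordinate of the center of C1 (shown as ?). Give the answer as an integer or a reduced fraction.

9

1. [C1‖L1]  x_C1² − (491/15)x_C1 + 1068/5 = 0  ⇒  x_C1 = 9 or 356/15
2. [C1‖L2]  x_C1² + (79/5)x_C1 − 1116/5 = 0  ⇒  x_C1 = -124/5 or 9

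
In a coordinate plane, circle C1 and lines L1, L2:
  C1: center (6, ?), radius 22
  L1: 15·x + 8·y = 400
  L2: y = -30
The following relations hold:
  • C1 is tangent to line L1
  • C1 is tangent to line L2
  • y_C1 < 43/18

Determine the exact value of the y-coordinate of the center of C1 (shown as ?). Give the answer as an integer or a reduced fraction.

1. [C1‖L1]  y_C1² − (155/2)y_C1 − 684 = 0  ⇒  y_C1 = -8 or 171/2
2. [C1‖L2]  y_C1² + 60y_C1 + 416 = 0  ⇒  y_C1 = -52 or -8

-8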